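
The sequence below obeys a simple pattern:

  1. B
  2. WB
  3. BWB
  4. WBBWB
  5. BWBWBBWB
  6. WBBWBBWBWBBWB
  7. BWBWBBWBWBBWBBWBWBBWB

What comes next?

WBBWBBWBWBBWBBWBWBBWBWBBWBBWBWBBWB

Each term (from the third on) is the two preceding terms concatenated in order: term 3 = B·WB = BWB.
Continuing: WBBWBBWBWBBWB · BWBWBBWBWBBWBBWBWBBWB gives term 8.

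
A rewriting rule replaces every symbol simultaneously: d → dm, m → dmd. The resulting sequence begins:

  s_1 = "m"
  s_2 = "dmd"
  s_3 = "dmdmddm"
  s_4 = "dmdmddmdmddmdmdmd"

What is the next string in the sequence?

Replace each of the 17 characters of dmdmddmdmddmdmdmd in place — dm dmd dm dmd dm dm dmd dm dmd dm dm dmd dm dmd dm dmd dm — and concatenate.

dmdmddmdmddmdmdmddmdmddmdmdmddmdmddmdmddm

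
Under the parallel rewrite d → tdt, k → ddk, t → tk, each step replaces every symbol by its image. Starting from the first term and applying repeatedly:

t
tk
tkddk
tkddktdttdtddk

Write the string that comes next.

Applying the rule to each of the 14 symbols of tkddktdttdtddk gives the pieces tk ddk tdt tdt ddk tk tdt tk tk tdt tk tdt tdt ddk, which concatenate to the answer.

tkddktdttdtddktktdttktktdttktdttdtddk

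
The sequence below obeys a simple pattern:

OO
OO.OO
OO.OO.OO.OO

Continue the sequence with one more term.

Each string is two copies of the previous one joined by '.'.
Doubling OO.OO.OO.OO with '.' between the halves:

OO.OO.OO.OO.OO.OO.OO.OO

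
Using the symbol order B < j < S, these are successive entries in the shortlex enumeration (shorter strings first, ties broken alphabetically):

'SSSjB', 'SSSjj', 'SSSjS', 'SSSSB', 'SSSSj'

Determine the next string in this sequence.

SSSSS

Treat SSSSj as a base-3 numeral over the given alphabet and add one, carrying through any trailing S's.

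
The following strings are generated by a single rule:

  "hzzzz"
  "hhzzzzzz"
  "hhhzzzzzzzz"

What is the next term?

The n-th term is n-1 h's then 2n z's, where the shown terms are n = 2, 3, 4.
For the next term, n = 5, so the run lengths are 4, 10.

hhhhzzzzzzzzzz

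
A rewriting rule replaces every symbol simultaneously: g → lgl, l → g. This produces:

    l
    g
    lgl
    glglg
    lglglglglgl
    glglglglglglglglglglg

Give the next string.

lglglglglglglglglglglglglglglglglglglglglgl

Applying the rule to each of the 21 symbols of glglglglglglglglglglg gives the pieces lgl g lgl g lgl g lgl g lgl g lgl g lgl g lgl g lgl g lgl g lgl, which concatenate to the answer.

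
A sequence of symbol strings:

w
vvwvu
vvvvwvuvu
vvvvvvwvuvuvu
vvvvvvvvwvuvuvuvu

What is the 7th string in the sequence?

Each term wraps the previous one in vv on the left and vu on the right.
From vvvvvvvvwvuvuvuvu, 2 further steps: vvvvvvvvwvuvuvuvu → vvvvvvvvvvwvuvuvuvuvu → (answer).

vvvvvvvvvvvvwvuvuvuvuvuvu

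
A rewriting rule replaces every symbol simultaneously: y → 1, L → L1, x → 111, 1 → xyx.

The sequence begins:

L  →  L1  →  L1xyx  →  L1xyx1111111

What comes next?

Expanding L1xyx1111111: L→L1, 1→xyx, x→111, y→1, x→111, 1→xyx, 1→xyx, 1→xyx, 1→xyx, 1→xyx, 1→xyx, 1→xyx. Concatenated: L1 xyx 111 1 111 xyx xyx xyx xyx xyx xyx xyx.

L1xyx1111111xyxxyxxyxxyxxyxxyxxyx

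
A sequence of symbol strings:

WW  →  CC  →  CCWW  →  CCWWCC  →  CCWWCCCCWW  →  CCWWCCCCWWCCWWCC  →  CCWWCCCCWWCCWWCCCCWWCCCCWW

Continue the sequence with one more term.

CCWWCCCCWWCCWWCCCCWWCCCCWWCCWWCCCCWWCCWWCC

This is a Fibonacci-style word recurrence s(k) = s(k−1)·s(k−2): e.g. CC·WW = CCWW.
So term 8 is CCWWCCCCWWCCWWCCCCWWCCCCWW·CCWWCCCCWWCCWWCC.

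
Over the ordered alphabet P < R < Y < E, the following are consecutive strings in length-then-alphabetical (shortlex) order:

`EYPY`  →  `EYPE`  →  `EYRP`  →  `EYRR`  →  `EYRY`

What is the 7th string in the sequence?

Advancing 2 positions from EYRY through EYRY → EYRE reaches term 7.

EYYP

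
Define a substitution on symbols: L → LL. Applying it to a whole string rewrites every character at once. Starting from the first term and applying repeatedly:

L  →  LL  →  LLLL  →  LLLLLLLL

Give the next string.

LLLLLLLLLLLLLLLL

Apply φ to LLLLLLLL symbol by symbol: L→LL, L→LL, L→LL, L→LL, L→LL, L→LL, L→LL, L→LL; joined: LL LL LL LL LL LL LL LL.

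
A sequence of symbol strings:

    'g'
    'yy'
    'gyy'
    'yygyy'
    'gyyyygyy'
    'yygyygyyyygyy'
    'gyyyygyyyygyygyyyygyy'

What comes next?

Each term (from the third on) is the two preceding terms concatenated in order: term 3 = g·yy = gyy.
So term 8 is yygyygyyyygyy·gyyyygyyyygyygyyyygyy.

yygyygyyyygyygyyyygyyyygyygyyyygyy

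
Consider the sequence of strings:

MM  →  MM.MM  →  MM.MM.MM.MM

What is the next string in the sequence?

MM.MM.MM.MM.MM.MM.MM.MM

s(k+1) = s(k)·.·s(k) — each term doubles the last with '.' between the halves.
One more doubling of MM.MM.MM.MM gives the answer.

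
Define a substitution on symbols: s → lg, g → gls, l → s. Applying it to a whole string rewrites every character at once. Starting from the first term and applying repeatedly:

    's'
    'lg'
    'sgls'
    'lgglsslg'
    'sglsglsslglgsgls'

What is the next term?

Applying the rule to each of the 16 symbols of sglsglsslglgsgls gives the pieces lg gls s lg gls s lg lg s gls s gls lg gls s lg, which concatenate to the answer.

lgglsslgglsslglgsglssglslgglsslg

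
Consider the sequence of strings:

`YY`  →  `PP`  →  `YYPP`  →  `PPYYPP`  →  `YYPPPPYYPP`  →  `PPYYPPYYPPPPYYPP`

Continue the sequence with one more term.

YYPPPPYYPPPPYYPPYYPPPPYYPP

From term 3 onward, concatenate the second-to-last term with the last: YY·PP = YYPP, PP·YYPP = PPYYPP, …
Continuing: YYPPPPYYPP · PPYYPPYYPPPPYYPP gives term 7.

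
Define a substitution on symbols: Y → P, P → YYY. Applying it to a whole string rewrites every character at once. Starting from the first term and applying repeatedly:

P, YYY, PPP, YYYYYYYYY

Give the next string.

Expanding YYYYYYYYY: Y→P, Y→P, Y→P, Y→P, Y→P, Y→P, Y→P, Y→P, Y→P. Concatenated: P P P P P P P P P.

PPPPPPPPP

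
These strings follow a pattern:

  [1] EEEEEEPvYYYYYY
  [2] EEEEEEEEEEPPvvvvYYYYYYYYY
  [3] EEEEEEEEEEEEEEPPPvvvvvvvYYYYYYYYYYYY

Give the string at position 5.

Reading off run lengths: E runs 6, 10, 14; P runs 1, 2, 3; v runs 1, 4, 7; Y runs 6, 9, 12 — each is linear in n (n = 1, 2, …).
At n = 5 the blocks have lengths 22, 5, 13, 18.

EEEEEEEEEEEEEEEEEEEEEEPPPPPvvvvvvvvvvvvvYYYYYYYYYYYYYYYYYY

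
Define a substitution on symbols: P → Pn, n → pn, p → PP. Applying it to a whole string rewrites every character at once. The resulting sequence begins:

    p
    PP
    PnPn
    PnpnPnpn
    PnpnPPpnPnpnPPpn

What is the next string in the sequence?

PnpnPPpnPnPnPPpnPnpnPPpnPnPnPPpn

φ(PnpnPPpnPnpnPPpn) expands symbol-by-symbol to Pn pn PP pn Pn Pn PP pn Pn pn PP pn Pn Pn PP pn; joining the 16 pieces gives the next term.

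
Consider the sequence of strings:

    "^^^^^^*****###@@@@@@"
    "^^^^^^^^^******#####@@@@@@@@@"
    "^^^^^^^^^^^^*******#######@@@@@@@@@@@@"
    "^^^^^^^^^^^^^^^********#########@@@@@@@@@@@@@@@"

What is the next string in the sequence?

^^^^^^^^^^^^^^^^^^*********###########@@@@@@@@@@@@@@@@@@

Term n consists of 3n ^'s, followed by n+3 *'s, followed by 2n-1 #'s, followed by 3n @'s, where the shown terms are n = 2, 3, 4, 5.
Setting n = 6 gives 18, 9, 11, 18 characters in each block.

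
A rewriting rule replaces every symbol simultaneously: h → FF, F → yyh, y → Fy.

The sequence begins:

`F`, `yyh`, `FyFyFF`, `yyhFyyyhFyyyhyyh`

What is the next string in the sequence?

Replace each of the 16 characters of yyhFyyyhFyyyhyyh in place — Fy Fy FF yyh Fy Fy Fy FF yyh Fy Fy Fy FF Fy Fy FF — and concatenate.

FyFyFFyyhFyFyFyFFyyhFyFyFyFFFyFyFF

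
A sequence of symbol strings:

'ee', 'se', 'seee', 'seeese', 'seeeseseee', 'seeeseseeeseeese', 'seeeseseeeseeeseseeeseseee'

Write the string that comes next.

seeeseseeeseeeseseeeseseeeseeeseseeeseeese

From term 3 onward, concatenate the last term with the second-to-last: se·ee = seee, seee·se = seeese, …
So term 8 is seeeseseeeseeeseseeeseseee·seeeseseeeseeese.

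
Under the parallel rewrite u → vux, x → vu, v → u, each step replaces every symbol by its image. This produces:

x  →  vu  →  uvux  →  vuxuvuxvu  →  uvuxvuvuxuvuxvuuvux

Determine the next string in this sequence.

vuxuvuxvuuvuxuvuxvuvuxuvuxvuuvuxvuxuvuxvu

Applying the rule to each of the 19 symbols of uvuxvuvuxuvuxvuuvux gives the pieces vux u vux vu u vux u vux vu vux u vux vu u vux vux u vux vu, which concatenate to the answer.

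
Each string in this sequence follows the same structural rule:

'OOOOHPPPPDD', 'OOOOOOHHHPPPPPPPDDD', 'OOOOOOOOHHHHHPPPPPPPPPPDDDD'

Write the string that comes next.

OOOOOOOOOOHHHHHHHPPPPPPPPPPPPPDDDDD

The n-th term is 2n+2 O's then 2n-1 H's then 3n+1 P's then n+1 D's (n = 1, 2, …).
For the next term, n = 4, so the run lengths are 10, 7, 13, 5.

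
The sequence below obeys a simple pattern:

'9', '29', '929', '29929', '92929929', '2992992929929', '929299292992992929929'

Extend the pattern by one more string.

2992992929929929299292992992929929

This is a Fibonacci-style word recurrence s(k) = s(k−2)·s(k−1): e.g. 9·29 = 929.
So term 8 is 2992992929929·929299292992992929929.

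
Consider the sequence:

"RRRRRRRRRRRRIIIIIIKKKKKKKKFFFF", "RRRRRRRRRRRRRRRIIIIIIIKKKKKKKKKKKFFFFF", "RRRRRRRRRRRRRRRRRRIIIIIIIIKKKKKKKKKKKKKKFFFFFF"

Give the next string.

RRRRRRRRRRRRRRRRRRRRRIIIIIIIIIKKKKKKKKKKKKKKKKKFFFFFFF

Reading off run lengths: R runs 12, 15, 18; I runs 6, 7, 8; K runs 8, 11, 14; F runs 4, 5, 6 — each is linear in n, where the shown terms are n = 3, 4, 5.
Setting n = 6 gives 21, 9, 17, 7 characters in each block.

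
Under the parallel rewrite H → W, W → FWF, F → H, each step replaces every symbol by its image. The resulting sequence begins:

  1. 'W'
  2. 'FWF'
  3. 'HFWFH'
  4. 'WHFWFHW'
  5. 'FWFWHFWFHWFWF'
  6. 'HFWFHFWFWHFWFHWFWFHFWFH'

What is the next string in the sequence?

WHFWFHWHFWFHFWFWHFWFHWFWFHFWFHWHFWFHW

Replace each of the 23 characters of HFWFHFWFWHFWFHWFWFHFWFH in place — W H FWF H W H FWF H FWF W H FWF H W FWF H FWF H W H FWF H W — and concatenate.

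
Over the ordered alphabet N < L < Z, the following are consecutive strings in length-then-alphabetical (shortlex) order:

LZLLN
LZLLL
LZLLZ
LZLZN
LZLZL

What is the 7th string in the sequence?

Continuing the enumeration 2 steps past LZLZL: LZLZL → LZLZZ → (answer).

LZZNN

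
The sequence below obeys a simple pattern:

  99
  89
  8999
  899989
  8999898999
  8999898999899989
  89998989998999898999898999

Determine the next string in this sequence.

Each term (from the third on) is the previous term followed by the one before it: term 3 = 89·99 = 8999.
The next term joins 89998989998999898999898999 and 8999898999899989.

899989899989998989998989998999898999899989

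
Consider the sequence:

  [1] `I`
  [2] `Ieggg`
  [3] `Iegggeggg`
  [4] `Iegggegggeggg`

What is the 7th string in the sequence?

Iegggegggegggegggegggeggg

Each term is the previous one with eggg appended.
From Iegggegggeggg, 3 further steps: Iegggegggeggg → Iegggegggegggeggg → Iegggegggegggegggeggg → (answer).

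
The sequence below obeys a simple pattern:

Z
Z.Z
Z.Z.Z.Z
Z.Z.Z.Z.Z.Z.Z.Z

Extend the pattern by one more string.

Each string is two copies of the previous one joined by '.'.
Doubling Z.Z.Z.Z.Z.Z.Z.Z with '.' between the halves:

Z.Z.Z.Z.Z.Z.Z.Z.Z.Z.Z.Z.Z.Z.Z.Z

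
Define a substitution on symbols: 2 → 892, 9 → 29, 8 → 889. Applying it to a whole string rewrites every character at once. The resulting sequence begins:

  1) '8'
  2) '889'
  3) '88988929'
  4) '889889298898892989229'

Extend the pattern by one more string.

8898892988988929892298898892988988929892298892989289229

Applying the rule to each of the 21 symbols of 889889298898892989229 gives the pieces 889 889 29 889 889 29 892 29 889 889 29 889 889 29 892 29 889 29 892 892 29, which concatenate to the answer.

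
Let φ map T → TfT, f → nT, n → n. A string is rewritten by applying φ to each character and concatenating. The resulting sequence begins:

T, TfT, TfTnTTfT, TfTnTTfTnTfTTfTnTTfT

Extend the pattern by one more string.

Applying the rule to each of the 20 symbols of TfTnTTfTnTfTTfTnTTfT gives the pieces TfT nT TfT n TfT TfT nT TfT n TfT nT TfT TfT nT TfT n TfT TfT nT TfT, which concatenate to the answer.

TfTnTTfTnTfTTfTnTTfTnTfTnTTfTTfTnTTfTnTfTTfTnTTfT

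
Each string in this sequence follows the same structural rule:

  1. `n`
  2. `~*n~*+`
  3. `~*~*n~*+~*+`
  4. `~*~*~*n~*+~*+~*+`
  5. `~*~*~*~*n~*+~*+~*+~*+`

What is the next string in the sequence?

Every step adds ~* to the front and ~*+ to the end of the previous string.
So the next term is ~*·~*~*~*~*n~*+~*+~*+~*+·~*+.

~*~*~*~*~*n~*+~*+~*+~*+~*+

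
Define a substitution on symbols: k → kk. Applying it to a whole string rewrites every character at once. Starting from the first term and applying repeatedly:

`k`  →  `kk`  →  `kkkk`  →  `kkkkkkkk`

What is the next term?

kkkkkkkkkkkkkkkk

Rewriting each symbol of kkkkkkkk: k→kk, k→kk, k→kk, k→kk, k→kk, k→kk, k→kk, k→kk, which concatenates to kk kk kk kk kk kk kk kk.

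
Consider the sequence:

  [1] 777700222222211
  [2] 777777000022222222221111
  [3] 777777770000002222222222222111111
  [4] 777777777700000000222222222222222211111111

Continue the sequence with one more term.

777777777777000000000022222222222222222221111111111

Each string has the form 7^{2n} 0^{2n-2} 2^{3n+1} 1^{2n-2}, where the shown terms are n = 2, 3, 4, 5.
At n = 6 the blocks have lengths 12, 10, 19, 10.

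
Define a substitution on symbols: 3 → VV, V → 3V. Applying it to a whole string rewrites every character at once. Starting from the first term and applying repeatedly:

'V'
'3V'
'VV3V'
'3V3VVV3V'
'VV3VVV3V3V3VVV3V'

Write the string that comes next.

Rewriting the 16 symbols of VV3VVV3V3V3VVV3V one by one yields 3V 3V VV 3V 3V 3V VV 3V VV 3V VV 3V 3V 3V VV 3V; concatenated:

3V3VVV3V3V3VVV3VVV3VVV3V3V3VVV3V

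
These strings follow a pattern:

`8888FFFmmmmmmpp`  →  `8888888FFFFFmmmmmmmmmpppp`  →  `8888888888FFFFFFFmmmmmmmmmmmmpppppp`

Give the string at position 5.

8888888888888888FFFFFFFFFFFmmmmmmmmmmmmmmmmmmpppppppppp

The n-th term is 3n-2 8's then 2n-1 F's then 3n m's then 2n-2 p's, where the shown terms are n = 2, 3, 4.
Setting n = 6 gives 16, 11, 18, 10 characters in each block.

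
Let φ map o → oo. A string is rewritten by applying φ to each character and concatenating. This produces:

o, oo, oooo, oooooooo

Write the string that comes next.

oooooooooooooooo

Rewriting each symbol of oooooooo: o→oo, o→oo, o→oo, o→oo, o→oo, o→oo, o→oo, o→oo, which concatenates to oo oo oo oo oo oo oo oo.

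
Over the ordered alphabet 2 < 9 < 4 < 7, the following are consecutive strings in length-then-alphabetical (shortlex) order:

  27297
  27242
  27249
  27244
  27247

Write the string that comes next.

27272

The successor of 27247 increments the rightmost position that isn't already 7 and resets every position after it to 2.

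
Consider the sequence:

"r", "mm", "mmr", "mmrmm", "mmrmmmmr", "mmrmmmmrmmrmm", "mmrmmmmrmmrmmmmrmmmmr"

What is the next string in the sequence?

mmrmmmmrmmrmmmmrmmmmrmmrmmmmrmmrmm

This is a Fibonacci-style word recurrence s(k) = s(k−1)·s(k−2): e.g. mm·r = mmr.
Continuing: mmrmmmmrmmrmmmmrmmmmr · mmrmmmmrmmrmm gives term 8.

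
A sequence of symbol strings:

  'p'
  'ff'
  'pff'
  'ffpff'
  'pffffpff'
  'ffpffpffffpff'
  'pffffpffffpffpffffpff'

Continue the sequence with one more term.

ffpffpffffpffpffffpffffpffpffffpff

This is a Fibonacci-style word recurrence s(k) = s(k−2)·s(k−1): e.g. p·ff = pff.
Continuing: ffpffpffffpff · pffffpffffpffpffffpff gives term 8.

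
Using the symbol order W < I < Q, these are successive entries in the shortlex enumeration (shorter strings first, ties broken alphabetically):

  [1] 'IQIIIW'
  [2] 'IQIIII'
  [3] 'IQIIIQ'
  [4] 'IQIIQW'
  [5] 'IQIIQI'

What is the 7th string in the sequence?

IQIQWW

Stepping forward 2 times from IQIIQI: IQIIQI → IQIIQQ, then the target.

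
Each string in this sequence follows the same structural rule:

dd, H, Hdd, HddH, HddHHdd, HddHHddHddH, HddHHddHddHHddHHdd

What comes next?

From term 3 onward, concatenate the last term with the second-to-last: H·dd = Hdd, Hdd·H = HddH, …
The next term joins HddHHddHddHHddHHdd and HddHHddHddH.

HddHHddHddHHddHHddHddHHddHddH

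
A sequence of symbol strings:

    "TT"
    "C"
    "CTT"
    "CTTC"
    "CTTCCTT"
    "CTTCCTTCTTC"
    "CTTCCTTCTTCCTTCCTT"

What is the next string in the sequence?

From term 3 onward, concatenate the last term with the second-to-last: C·TT = CTT, CTT·C = CTTC, …
So term 8 is CTTCCTTCTTCCTTCCTT·CTTCCTTCTTC.

CTTCCTTCTTCCTTCCTTCTTCCTTCTTC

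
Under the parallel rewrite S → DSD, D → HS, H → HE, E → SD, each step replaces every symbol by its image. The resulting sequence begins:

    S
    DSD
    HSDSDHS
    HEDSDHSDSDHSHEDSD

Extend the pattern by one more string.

Applying the rule to each of the 17 symbols of HEDSDHSDSDHSHEDSD gives the pieces HE SD HS DSD HS HE DSD HS DSD HS HE DSD HE SD HS DSD HS, which concatenate to the answer.

HESDHSDSDHSHEDSDHSDSDHSHEDSDHESDHSDSDHS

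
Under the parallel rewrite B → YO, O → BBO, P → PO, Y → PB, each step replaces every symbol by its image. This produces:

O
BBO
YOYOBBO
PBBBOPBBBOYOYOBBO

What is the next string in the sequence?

POYOYOYOBBOPOYOYOYOBBOPBBBOPBBBOYOYOBBO

Replace each of the 17 characters of PBBBOPBBBOYOYOBBO in place — PO YO YO YO BBO PO YO YO YO BBO PB BBO PB BBO YO YO BBO — and concatenate.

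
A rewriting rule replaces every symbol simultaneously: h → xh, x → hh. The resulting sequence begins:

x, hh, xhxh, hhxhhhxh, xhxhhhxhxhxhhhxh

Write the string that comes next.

hhxhhhxhxhxhhhxhhhxhhhxhxhxhhhxh

Replace each of the 16 characters of xhxhhhxhxhxhhhxh in place — hh xh hh xh xh xh hh xh hh xh hh xh xh xh hh xh — and concatenate.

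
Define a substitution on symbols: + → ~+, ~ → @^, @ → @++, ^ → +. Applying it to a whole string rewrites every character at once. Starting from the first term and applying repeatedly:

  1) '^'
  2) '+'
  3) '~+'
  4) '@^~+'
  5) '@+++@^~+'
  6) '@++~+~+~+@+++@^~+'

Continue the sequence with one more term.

@++~+~+@^~+@^~+@^~+@++~+~+~+@+++@^~+

φ(@++~+~+~+@+++@^~+) expands symbol-by-symbol to @++ ~+ ~+ @^ ~+ @^ ~+ @^ ~+ @++ ~+ ~+ ~+ @++ + @^ ~+; joining the 17 pieces gives the next term.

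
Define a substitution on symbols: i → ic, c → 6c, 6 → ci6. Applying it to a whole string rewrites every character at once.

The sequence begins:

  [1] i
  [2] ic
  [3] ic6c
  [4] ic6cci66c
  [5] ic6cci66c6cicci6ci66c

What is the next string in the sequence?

φ(ic6cci66c6cicci6ci66c) expands symbol-by-symbol to ic 6c ci6 6c 6c ic ci6 ci6 6c ci6 6c ic 6c 6c ic ci6 6c ic ci6 ci6 6c; joining the 21 pieces gives the next term.

ic6cci66c6cicci6ci66cci66cic6c6cicci66cicci6ci66c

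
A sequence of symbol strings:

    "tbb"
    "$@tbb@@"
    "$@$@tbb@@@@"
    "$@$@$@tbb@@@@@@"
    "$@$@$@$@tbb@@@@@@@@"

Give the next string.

s(k+1) = $@·s(k)·@@, so each term gains $@ as a prefix and @@ as a suffix.
One more step from $@$@$@$@tbb@@@@@@@@ gives the answer.

$@$@$@$@$@tbb@@@@@@@@@@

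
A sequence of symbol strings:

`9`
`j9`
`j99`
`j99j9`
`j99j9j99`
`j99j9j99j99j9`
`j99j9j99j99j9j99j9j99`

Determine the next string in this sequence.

j99j9j99j99j9j99j9j99j99j9j99j99j9

Each term (from the third on) is the previous term followed by the one before it: term 3 = j9·9 = j99.
The next term joins j99j9j99j99j9j99j9j99 and j99j9j99j99j9.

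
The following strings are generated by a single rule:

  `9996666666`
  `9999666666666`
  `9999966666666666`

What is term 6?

The n-th term is n 9's then 2n+1 6's, where the shown terms are n = 3, 4, 5.
For term 6, n = 8, so the run lengths are 8, 17.

9999999966666666666666666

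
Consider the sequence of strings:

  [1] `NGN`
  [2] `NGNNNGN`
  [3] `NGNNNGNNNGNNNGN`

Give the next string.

Each string is two copies of the previous one joined by 'N'.
Doubling NGNNNGNNNGNNNGN with 'N' between the halves:

NGNNNGNNNGNNNGNNNGNNNGNNNGNNNGN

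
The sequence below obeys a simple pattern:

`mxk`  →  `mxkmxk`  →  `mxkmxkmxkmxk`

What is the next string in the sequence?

mxkmxkmxkmxkmxkmxkmxkmxk

Every step duplicates the string.
One more doubling of mxkmxkmxkmxk gives the answer.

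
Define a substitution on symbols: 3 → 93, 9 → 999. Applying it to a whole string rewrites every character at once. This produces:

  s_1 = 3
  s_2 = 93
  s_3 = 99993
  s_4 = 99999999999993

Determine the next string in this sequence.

99999999999999999999999999999999999999993

Applying the rule to each of the 14 symbols of 99999999999993 gives the pieces 999 999 999 999 999 999 999 999 999 999 999 999 999 93, which concatenate to the answer.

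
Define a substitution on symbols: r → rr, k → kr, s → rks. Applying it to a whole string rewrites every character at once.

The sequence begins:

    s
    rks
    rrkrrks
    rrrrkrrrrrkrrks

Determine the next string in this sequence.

rrrrrrrrkrrrrrrrrrrrkrrrrrkrrks

φ(rrrrkrrrrrkrrks) expands symbol-by-symbol to rr rr rr rr kr rr rr rr rr rr kr rr rr kr rks; joining the 15 pieces gives the next term.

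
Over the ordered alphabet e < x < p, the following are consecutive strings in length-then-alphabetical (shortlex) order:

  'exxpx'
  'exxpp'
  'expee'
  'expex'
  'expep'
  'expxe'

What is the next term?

expxx

Find the rightmost character of expxe below p, bump it to the next letter, and reset everything to its right to e.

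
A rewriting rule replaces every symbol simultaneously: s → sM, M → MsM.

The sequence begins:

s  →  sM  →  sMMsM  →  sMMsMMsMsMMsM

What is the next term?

sMMsMMsMsMMsMMsMsMMsMsMMsMMsMsMMsM

Applying the rule to each of the 13 symbols of sMMsMMsMsMMsM gives the pieces sM MsM MsM sM MsM MsM sM MsM sM MsM MsM sM MsM, which concatenate to the answer.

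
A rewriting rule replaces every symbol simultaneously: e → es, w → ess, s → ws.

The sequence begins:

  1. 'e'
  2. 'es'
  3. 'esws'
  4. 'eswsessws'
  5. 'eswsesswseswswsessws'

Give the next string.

eswsesswseswswsesswseswsesswsesswseswswsessws

Applying the rule to each of the 20 symbols of eswsesswseswswsessws gives the pieces es ws ess ws es ws ws ess ws es ws ess ws ess ws es ws ws ess ws, which concatenate to the answer.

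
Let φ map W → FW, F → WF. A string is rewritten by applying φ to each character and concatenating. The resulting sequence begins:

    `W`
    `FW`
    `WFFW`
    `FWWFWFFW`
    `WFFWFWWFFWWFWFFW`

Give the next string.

Applying the rule to each of the 16 symbols of WFFWFWWFFWWFWFFW gives the pieces FW WF WF FW WF FW FW WF WF FW FW WF FW WF WF FW, which concatenate to the answer.

FWWFWFFWWFFWFWWFWFFWFWWFFWWFWFFW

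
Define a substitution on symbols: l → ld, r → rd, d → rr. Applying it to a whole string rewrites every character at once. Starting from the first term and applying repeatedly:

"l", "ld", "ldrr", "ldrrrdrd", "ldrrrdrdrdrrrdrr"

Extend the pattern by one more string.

Applying the rule to each of the 16 symbols of ldrrrdrdrdrrrdrr gives the pieces ld rr rd rd rd rr rd rr rd rr rd rd rd rr rd rd, which concatenate to the answer.

ldrrrdrdrdrrrdrrrdrrrdrdrdrrrdrd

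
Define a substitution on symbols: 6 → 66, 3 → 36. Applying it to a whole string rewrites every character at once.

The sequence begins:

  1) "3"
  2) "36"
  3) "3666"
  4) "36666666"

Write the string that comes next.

3666666666666666

Expanding 36666666: 3→36, 6→66, 6→66, 6→66, 6→66, 6→66, 6→66, 6→66. Concatenated: 36 66 66 66 66 66 66 66.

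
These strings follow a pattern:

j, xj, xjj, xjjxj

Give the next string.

xjjxjxjj

From term 3 onward, concatenate the last term with the second-to-last: xj·j = xjj, xjj·xj = xjjxj, …
So term 5 is xjjxj·xjj.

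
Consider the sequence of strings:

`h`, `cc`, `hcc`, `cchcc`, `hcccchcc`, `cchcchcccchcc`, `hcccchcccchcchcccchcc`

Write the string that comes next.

This is a Fibonacci-style word recurrence s(k) = s(k−2)·s(k−1): e.g. h·cc = hcc.
The next term joins cchcchcccchcc and hcccchcccchcchcccchcc.

cchcchcccchcchcccchcccchcchcccchcc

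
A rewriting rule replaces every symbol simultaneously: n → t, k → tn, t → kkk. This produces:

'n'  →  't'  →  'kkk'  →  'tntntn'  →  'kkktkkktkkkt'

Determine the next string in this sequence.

tntntnkkktntntnkkktntntnkkk

Apply φ to kkktkkktkkkt symbol by symbol: k→tn, k→tn, k→tn, t→kkk, k→tn, k→tn, k→tn, t→kkk, k→tn, k→tn, k→tn, t→kkk; joined: tn tn tn kkk tn tn tn kkk tn tn tn kkk.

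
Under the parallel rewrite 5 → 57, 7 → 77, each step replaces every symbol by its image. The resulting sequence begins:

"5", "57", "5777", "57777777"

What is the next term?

5777777777777777

Expanding 57777777: 5→57, 7→77, 7→77, 7→77, 7→77, 7→77, 7→77, 7→77. Concatenated: 57 77 77 77 77 77 77 77.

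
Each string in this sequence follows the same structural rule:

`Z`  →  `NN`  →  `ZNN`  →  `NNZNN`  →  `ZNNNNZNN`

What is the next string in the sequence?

NNZNNZNNNNZNN

Each term (from the third on) is the two preceding terms concatenated in order: term 3 = Z·NN = ZNN.
The next term joins NNZNN and ZNNNNZNN.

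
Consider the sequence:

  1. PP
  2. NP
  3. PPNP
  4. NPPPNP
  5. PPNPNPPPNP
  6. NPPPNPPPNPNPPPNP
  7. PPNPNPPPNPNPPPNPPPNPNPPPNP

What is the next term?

NPPPNPPPNPNPPPNPPPNPNPPPNPNPPPNPPPNPNPPPNP

From term 3 onward, concatenate the second-to-last term with the last: PP·NP = PPNP, NP·PPNP = NPPPNP, …
So term 8 is NPPPNPPPNPNPPPNP·PPNPNPPPNPNPPPNPPPNPNPPPNP.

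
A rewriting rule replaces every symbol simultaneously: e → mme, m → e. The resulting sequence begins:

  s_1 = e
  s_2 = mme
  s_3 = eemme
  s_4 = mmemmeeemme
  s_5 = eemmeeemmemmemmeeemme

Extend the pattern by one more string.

Rewriting the 21 symbols of eemmeeemmemmemmeeemme one by one yields mme mme e e mme mme mme e e mme e e mme e e mme mme mme e e mme; concatenated:

mmemmeeemmemmemmeeemmeeemmeeemmemmemmeeemme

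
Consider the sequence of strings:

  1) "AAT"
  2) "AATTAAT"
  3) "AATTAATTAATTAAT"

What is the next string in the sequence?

s(k+1) = s(k)·T·s(k) — each term doubles the last with 'T' between the halves.
Doubling AATTAATTAATTAAT with 'T' between the halves:

AATTAATTAATTAATTAATTAATTAATTAAT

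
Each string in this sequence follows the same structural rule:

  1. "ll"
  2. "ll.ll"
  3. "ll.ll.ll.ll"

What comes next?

ll.ll.ll.ll.ll.ll.ll.ll

Every step duplicates the string with '.' between the halves.
So the next term is two copies of ll.ll.ll.ll with '.' between the halves.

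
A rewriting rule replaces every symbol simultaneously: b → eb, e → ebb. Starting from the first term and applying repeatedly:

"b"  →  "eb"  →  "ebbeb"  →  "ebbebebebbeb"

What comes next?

ebbebebebbebebbebebbebebebbeb

Rewriting each symbol of ebbebebebbeb: e→ebb, b→eb, b→eb, e→ebb, b→eb, e→ebb, b→eb, e→ebb, b→eb, b→eb, e→ebb, b→eb, which concatenates to ebb eb eb ebb eb ebb eb ebb eb eb ebb eb.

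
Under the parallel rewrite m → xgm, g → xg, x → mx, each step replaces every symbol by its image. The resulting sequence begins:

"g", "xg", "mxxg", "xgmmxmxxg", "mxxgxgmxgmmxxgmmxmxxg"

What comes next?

Replace each of the 21 characters of mxxgxgmxgmmxxgmmxmxxg in place — xgm mx mx xg mx xg xgm mx xg xgm xgm mx mx xg xgm xgm mx xgm mx mx xg — and concatenate.

xgmmxmxxgmxxgxgmmxxgxgmxgmmxmxxgxgmxgmmxxgmmxmxxg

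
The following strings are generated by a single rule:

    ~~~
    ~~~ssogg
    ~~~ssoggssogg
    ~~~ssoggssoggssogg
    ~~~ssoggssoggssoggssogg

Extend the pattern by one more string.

Each term is the previous one with ssogg appended.
Applying this once more to ~~~ssoggssoggssoggssogg:

~~~ssoggssoggssoggssoggssogg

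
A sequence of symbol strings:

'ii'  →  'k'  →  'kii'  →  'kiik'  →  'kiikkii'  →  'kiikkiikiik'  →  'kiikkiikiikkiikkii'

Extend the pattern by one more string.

kiikkiikiikkiikkiikiikkiikiik

This is a Fibonacci-style word recurrence s(k) = s(k−1)·s(k−2): e.g. k·ii = kii.
The next term joins kiikkiikiikkiikkii and kiikkiikiik.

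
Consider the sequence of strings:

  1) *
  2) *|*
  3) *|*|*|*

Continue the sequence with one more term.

s(k+1) = s(k)·|·s(k) — each term doubles the last with '|' between the halves.
Doubling *|*|*|* with '|' between the halves:

*|*|*|*|*|*|*|*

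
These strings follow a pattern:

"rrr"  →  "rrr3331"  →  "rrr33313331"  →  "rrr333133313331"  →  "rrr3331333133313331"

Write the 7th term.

Each term is the previous one with 3331 appended.
From rrr3331333133313331, 2 further steps: rrr3331333133313331 → rrr33313331333133313331 → (answer).

rrr333133313331333133313331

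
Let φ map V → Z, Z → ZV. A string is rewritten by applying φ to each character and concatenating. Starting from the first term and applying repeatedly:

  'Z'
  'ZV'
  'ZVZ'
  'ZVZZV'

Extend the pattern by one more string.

Expanding ZVZZV: Z→ZV, V→Z, Z→ZV, Z→ZV, V→Z. Concatenated: ZV Z ZV ZV Z.

ZVZZVZVZ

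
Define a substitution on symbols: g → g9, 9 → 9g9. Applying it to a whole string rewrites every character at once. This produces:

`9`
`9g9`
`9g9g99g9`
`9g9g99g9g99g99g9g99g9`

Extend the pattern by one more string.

Rewriting the 21 symbols of 9g9g99g9g99g99g9g99g9 one by one yields 9g9 g9 9g9 g9 9g9 9g9 g9 9g9 g9 9g9 9g9 g9 9g9 9g9 g9 9g9 g9 9g9 9g9 g9 9g9; concatenated:

9g9g99g9g99g99g9g99g9g99g99g9g99g99g9g99g9g99g99g9g99g9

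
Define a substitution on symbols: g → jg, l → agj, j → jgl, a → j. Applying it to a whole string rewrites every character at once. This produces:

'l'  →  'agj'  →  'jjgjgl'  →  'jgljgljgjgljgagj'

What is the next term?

Replace each of the 16 characters of jgljgljgjgljgagj in place — jgl jg agj jgl jg agj jgl jg jgl jg agj jgl jg j jg jgl — and concatenate.

jgljgagjjgljgagjjgljgjgljgagjjgljgjjgjgl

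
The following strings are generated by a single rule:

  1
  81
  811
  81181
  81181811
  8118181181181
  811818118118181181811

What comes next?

8118181181181811818118118181181181

Each term (from the third on) is the previous term followed by the one before it: term 3 = 81·1 = 811.
Continuing: 811818118118181181811 · 8118181181181 gives term 8.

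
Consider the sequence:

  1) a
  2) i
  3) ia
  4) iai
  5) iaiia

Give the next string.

iaiiaiai

From term 3 onward, concatenate the last term with the second-to-last: i·a = ia, ia·i = iai, …
So term 6 is iaiia·iai.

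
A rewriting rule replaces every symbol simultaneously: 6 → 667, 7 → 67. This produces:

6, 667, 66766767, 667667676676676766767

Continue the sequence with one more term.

6676676766766767667676676676766766767667676676676766767

Replace each of the 21 characters of 667667676676676766767 in place — 667 667 67 667 667 67 667 67 667 667 67 667 667 67 667 67 667 667 67 667 67 — and concatenate.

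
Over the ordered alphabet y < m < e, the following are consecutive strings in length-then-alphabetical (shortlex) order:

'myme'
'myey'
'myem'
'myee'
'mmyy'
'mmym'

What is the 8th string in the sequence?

Stepping forward 2 times from mmym: mmym → mmye, then the target.

mmmy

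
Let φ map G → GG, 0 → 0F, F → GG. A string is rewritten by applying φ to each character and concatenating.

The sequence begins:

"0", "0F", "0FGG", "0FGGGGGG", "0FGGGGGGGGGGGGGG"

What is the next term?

0FGGGGGGGGGGGGGGGGGGGGGGGGGGGGGG

Applying the rule to each of the 16 symbols of 0FGGGGGGGGGGGGGG gives the pieces 0F GG GG GG GG GG GG GG GG GG GG GG GG GG GG GG, which concatenate to the answer.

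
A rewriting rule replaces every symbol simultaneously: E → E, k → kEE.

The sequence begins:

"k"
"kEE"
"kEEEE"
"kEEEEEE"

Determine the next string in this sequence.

kEEEEEEEE

Expanding kEEEEEE: k→kEE, E→E, E→E, E→E, E→E, E→E, E→E. Concatenated: kEE E E E E E E.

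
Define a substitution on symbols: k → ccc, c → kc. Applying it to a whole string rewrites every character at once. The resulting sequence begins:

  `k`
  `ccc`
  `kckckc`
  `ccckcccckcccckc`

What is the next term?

φ(ccckcccckcccckc) expands symbol-by-symbol to kc kc kc ccc kc kc kc kc ccc kc kc kc kc ccc kc; joining the 15 pieces gives the next term.

kckckcccckckckckcccckckckckcccckc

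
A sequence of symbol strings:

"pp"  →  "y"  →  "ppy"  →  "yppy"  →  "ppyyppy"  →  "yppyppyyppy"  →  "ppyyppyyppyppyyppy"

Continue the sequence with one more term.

Each term (from the third on) is the two preceding terms concatenated in order: term 3 = pp·y = ppy.
The next term joins yppyppyyppy and ppyyppyyppyppyyppy.

yppyppyyppyppyyppyyppyppyyppy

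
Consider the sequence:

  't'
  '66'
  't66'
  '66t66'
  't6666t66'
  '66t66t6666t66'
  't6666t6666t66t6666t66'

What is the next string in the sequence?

66t66t6666t66t6666t6666t66t6666t66

Each term (from the third on) is the two preceding terms concatenated in order: term 3 = t·66 = t66.
Continuing: 66t66t6666t66 · t6666t6666t66t6666t66 gives term 8.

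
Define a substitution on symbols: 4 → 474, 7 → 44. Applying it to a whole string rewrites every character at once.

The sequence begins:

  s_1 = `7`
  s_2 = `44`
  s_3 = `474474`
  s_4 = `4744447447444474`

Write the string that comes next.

47444474474474474444744744447447447447444474

Replace each of the 16 characters of 4744447447444474 in place — 474 44 474 474 474 474 44 474 474 44 474 474 474 474 44 474 — and concatenate.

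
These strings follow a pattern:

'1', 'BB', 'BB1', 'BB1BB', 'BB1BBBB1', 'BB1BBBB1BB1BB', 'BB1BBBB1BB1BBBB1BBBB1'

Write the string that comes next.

BB1BBBB1BB1BBBB1BBBB1BB1BBBB1BB1BB

This is a Fibonacci-style word recurrence s(k) = s(k−1)·s(k−2): e.g. BB·1 = BB1.
The next term joins BB1BBBB1BB1BBBB1BBBB1 and BB1BBBB1BB1BB.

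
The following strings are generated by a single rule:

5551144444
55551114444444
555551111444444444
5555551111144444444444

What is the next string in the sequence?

Each string has the form 5^{n} 1^{n-1} 4^{2n-1}, where the shown terms are n = 3, 4, 5, 6.
Setting n = 7 gives 7, 6, 13 characters in each block.

55555551111114444444444444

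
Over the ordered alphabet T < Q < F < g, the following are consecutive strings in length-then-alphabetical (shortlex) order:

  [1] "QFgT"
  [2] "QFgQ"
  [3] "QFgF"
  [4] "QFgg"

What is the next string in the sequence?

Treat QFgg as a base-4 numeral over the given alphabet and add one, carrying through any trailing g's.

QgTT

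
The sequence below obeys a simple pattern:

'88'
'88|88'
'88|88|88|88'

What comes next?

88|88|88|88|88|88|88|88

Every step duplicates the string with '|' between the halves.
One more doubling of 88|88|88|88 gives the answer.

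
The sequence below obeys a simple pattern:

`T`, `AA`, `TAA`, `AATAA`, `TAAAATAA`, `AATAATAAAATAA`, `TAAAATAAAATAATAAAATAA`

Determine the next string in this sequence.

AATAATAAAATAATAAAATAAAATAATAAAATAA

Each term (from the third on) is the two preceding terms concatenated in order: term 3 = T·AA = TAA.
Continuing: AATAATAAAATAA · TAAAATAAAATAATAAAATAA gives term 8.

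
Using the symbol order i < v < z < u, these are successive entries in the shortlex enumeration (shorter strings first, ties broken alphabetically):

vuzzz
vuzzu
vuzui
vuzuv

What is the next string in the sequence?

vuzuz

Treat vuzuv as a base-4 numeral over the given alphabet and add one, carrying through any trailing u's.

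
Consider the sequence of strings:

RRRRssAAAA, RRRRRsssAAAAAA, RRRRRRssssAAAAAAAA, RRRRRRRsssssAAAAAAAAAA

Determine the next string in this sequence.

RRRRRRRRssssssAAAAAAAAAAAA

Each string has the form R^{n+2} s^{n} A^{2n}, where the shown terms are n = 2, 3, 4, 5.
For the next term, n = 6, so the run lengths are 8, 6, 12.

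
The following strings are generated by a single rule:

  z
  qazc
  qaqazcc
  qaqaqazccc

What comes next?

s(k+1) = qa·s(k)·c, so each term gains qa as a prefix and c as a suffix.
Applying this once more to qaqaqazccc:

qaqaqaqazcccc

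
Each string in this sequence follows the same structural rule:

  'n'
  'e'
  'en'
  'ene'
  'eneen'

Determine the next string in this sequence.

eneenene

Each term (from the third on) is the previous term followed by the one before it: term 3 = e·n = en.
So term 6 is eneen·ene.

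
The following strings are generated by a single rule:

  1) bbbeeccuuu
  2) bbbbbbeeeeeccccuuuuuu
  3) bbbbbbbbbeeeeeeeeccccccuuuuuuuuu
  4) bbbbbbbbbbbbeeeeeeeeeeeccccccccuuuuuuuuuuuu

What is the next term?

Term n consists of 3n b's, followed by 3n-1 e's, followed by 2n c's, followed by 3n u's (n = 1, 2, …).
Setting n = 5 gives 15, 14, 10, 15 characters in each block.

bbbbbbbbbbbbbbbeeeeeeeeeeeeeeccccccccccuuuuuuuuuuuuuuu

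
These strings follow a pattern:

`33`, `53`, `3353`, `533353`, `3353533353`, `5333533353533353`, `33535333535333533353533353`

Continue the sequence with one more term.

This is a Fibonacci-style word recurrence s(k) = s(k−2)·s(k−1): e.g. 33·53 = 3353.
The next term joins 5333533353533353 and 33535333535333533353533353.

533353335353335333535333535333533353533353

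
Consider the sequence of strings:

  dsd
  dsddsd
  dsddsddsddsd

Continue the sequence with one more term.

s(k+1) = s(k)·s(k) — each term doubles the last.
Doubling dsddsddsddsd:

dsddsddsddsddsddsddsddsd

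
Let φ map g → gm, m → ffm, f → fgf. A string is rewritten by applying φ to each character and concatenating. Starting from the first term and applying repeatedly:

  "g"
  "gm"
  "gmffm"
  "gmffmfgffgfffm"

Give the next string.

gmffmfgffgfffmfgfgmfgffgfgmfgffgffgfffm

Applying the rule to each of the 14 symbols of gmffmfgffgfffm gives the pieces gm ffm fgf fgf ffm fgf gm fgf fgf gm fgf fgf fgf ffm, which concatenate to the answer.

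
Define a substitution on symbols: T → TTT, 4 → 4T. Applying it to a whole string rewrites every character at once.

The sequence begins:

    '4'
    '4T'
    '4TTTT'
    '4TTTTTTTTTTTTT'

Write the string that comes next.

4TTTTTTTTTTTTTTTTTTTTTTTTTTTTTTTTTTTTTTTT

φ(4TTTTTTTTTTTTT) expands symbol-by-symbol to 4T TTT TTT TTT TTT TTT TTT TTT TTT TTT TTT TTT TTT TTT; joining the 14 pieces gives the next term.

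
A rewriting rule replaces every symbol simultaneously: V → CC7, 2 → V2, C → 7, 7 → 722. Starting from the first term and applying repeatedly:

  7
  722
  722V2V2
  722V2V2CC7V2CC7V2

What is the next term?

φ(722V2V2CC7V2CC7V2) expands symbol-by-symbol to 722 V2 V2 CC7 V2 CC7 V2 7 7 722 CC7 V2 7 7 722 CC7 V2; joining the 17 pieces gives the next term.

722V2V2CC7V2CC7V277722CC7V277722CC7V2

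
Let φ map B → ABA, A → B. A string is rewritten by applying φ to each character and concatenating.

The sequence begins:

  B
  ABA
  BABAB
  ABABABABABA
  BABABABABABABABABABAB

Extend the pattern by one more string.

φ(BABABABABABABABABABAB) expands symbol-by-symbol to ABA B ABA B ABA B ABA B ABA B ABA B ABA B ABA B ABA B ABA B ABA; joining the 21 pieces gives the next term.

ABABABABABABABABABABABABABABABABABABABABABA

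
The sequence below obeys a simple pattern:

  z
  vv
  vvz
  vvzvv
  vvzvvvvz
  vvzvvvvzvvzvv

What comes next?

vvzvvvvzvvzvvvvzvvvvz

From term 3 onward, concatenate the last term with the second-to-last: vv·z = vvz, vvz·vv = vvzvv, …
Continuing: vvzvvvvzvvzvv · vvzvvvvz gives term 7.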